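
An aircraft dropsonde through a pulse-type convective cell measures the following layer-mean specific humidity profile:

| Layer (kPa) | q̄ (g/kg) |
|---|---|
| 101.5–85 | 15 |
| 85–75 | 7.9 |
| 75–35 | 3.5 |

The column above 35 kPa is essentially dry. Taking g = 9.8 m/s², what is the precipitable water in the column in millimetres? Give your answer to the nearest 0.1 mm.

Precipitable water is the column-integrated vapour mass per unit area: PW = (1/g) Σ q̄ Δp, with q in kg/kg and Δp in Pa (1 kg/m² of water = 1 mm).
Layer 101.5–85 kPa: Δp = 165 hPa = 16500 Pa, q̄ = 0.015 kg/kg → 0.015 × 16500 / 9.8 = 25.26 mm
Layer 85–75 kPa: Δp = 100 hPa = 10000 Pa, q̄ = 0.0079 kg/kg → 0.0079 × 10000 / 9.8 = 8.06 mm
Layer 75–35 kPa: Δp = 400 hPa = 40000 Pa, q̄ = 0.0035 kg/kg → 0.0035 × 40000 / 9.8 = 14.29 mm
PW = 25.26 + 8.06 + 14.29 = 47.61 ≈ 47.6 mm.

PW ≈ 47.6 mm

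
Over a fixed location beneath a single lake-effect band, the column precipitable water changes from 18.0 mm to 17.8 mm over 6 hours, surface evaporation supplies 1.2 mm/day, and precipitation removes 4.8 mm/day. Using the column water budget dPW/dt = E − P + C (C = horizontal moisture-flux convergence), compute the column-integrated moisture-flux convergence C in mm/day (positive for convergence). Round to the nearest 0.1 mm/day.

C ≈ 2.8 mm/day

dPW/dt = (17.8 − 18.0) mm / (6/24 day) = -0.800 mm/day.
C = dPW/dt − E + P = (-0.800) − 1.2 + 4.8 = 2.8 mm/day.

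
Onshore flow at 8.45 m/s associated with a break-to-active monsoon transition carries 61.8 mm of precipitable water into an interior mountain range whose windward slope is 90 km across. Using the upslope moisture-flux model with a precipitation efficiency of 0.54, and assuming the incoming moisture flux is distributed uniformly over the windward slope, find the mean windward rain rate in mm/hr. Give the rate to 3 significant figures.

Incoming column moisture flux per unit ridge length: F = V × PW = 8.45 × 61.8 = 522.21 mm·m/s.
Spread over the 90 km slope with efficiency ε = 0.54: R = ε·F/W = 0.54 × 522.21 / 90000 m = 3.133e-03 mm/s.
R = 3.133e-03 × 3600 = 11.3 mm/hr.

R ≈ 11.3 mm/hr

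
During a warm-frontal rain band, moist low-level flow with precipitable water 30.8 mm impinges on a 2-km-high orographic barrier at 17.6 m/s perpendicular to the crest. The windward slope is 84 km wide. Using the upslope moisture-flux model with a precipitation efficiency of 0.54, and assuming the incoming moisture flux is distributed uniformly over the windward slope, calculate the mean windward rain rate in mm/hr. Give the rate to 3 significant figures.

R ≈ 12.5 mm/hr

Incoming column moisture flux per unit ridge length: F = V × PW = 17.6 × 30.8 = 542.08 mm·m/s.
Spread over the 84 km slope with efficiency ε = 0.54: R = ε·F/W = 0.54 × 542.08 / 84000 m = 3.485e-03 mm/s.
R = 3.485e-03 × 3600 = 12.5 mm/hr.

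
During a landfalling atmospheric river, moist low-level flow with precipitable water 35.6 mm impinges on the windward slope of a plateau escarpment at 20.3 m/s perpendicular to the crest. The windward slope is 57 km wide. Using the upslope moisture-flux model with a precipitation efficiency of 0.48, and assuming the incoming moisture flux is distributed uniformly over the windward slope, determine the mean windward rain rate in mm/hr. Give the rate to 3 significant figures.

R ≈ 21.9 mm/hr

Incoming column moisture flux per unit ridge length: F = V × PW = 20.3 × 35.6 = 722.68 mm·m/s.
Spread over the 57 km slope with efficiency ε = 0.48: R = ε·F/W = 0.48 × 722.68 / 57000 m = 6.086e-03 mm/s.
R = 6.086e-03 × 3600 = 21.9 mm/hr.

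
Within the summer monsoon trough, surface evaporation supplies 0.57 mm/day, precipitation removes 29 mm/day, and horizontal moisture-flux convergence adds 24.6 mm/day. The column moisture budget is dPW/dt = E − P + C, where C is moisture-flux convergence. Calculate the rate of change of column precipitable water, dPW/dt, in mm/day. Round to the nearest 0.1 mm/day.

dPW/dt = E − P + C = 0.57 − 29 + (24.6) = -3.8 mm/day.

dPW/dt ≈ -3.8 mm/day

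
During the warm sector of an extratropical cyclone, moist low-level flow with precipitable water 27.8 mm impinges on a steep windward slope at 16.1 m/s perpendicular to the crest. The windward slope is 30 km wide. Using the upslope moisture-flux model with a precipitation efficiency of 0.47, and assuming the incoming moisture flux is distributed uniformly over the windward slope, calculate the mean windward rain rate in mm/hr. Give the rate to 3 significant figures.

R ≈ 25.2 mm/hr

Incoming column moisture flux per unit ridge length: F = V × PW = 16.1 × 27.8 = 447.58 mm·m/s.
Spread over the 30 km slope with efficiency ε = 0.47: R = ε·F/W = 0.47 × 447.58 / 30000 m = 7.012e-03 mm/s.
R = 7.012e-03 × 3600 = 25.2 mm/hr.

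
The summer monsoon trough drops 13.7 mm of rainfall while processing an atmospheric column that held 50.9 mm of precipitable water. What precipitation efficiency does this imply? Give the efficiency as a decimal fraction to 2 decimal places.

ε ≈ 0.27

ε = rainfall / PW = 13.7 / 50.9 = 0.27.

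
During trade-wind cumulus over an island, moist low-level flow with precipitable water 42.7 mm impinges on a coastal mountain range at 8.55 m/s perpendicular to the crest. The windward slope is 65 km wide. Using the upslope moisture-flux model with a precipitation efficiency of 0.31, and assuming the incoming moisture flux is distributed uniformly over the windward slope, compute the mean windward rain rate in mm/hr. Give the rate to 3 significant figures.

Incoming column moisture flux per unit ridge length: F = V × PW = 8.55 × 42.7 = 365.085 mm·m/s.
Spread over the 65 km slope with efficiency ε = 0.31: R = ε·F/W = 0.31 × 365.085 / 65000 m = 1.741e-03 mm/s.
R = 1.741e-03 × 3600 = 6.27 mm/hr.

R ≈ 6.27 mm/hr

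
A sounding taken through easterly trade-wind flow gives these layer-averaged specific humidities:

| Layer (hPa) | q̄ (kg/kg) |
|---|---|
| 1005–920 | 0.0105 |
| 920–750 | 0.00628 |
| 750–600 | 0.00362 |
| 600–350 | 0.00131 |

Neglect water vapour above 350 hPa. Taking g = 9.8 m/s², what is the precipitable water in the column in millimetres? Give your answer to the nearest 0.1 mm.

Precipitable water is the column-integrated vapour mass per unit area: PW = (1/g) Σ q̄ Δp, with q in kg/kg and Δp in Pa (1 kg/m² of water = 1 mm).
Layer 1005–920 hPa: Δp = 85 hPa = 8500 Pa, q̄ = 0.0105 kg/kg → 0.0105 × 8500 / 9.8 = 9.11 mm
Layer 920–750 hPa: Δp = 170 hPa = 17000 Pa, q̄ = 0.00628 kg/kg → 0.00628 × 17000 / 9.8 = 10.89 mm
Layer 750–600 hPa: Δp = 150 hPa = 15000 Pa, q̄ = 0.00362 kg/kg → 0.00362 × 15000 / 9.8 = 5.54 mm
Layer 600–350 hPa: Δp = 250 hPa = 25000 Pa, q̄ = 0.00131 kg/kg → 0.00131 × 25000 / 9.8 = 3.34 mm
PW = 9.11 + 10.89 + 5.54 + 3.34 = 28.88 ≈ 28.9 mm.

PW ≈ 28.9 mm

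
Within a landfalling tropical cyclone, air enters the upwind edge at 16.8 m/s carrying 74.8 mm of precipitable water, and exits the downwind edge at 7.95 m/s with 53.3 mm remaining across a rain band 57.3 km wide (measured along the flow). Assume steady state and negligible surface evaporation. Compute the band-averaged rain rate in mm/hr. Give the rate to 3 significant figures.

R ≈ 52.3 mm/hr

Column moisture flux per unit crosswind length is F = V × PW.
Inflow: F_in = 16.8 × 74.8 = 1256.64 mm·m/s
Outflow: F_out = 7.95 × 53.3 = 423.735 mm·m/s
Steady-state rate R = (F_in − F_out)/L = (1256.64 − 423.735) / 57300 m = 1.454e-02 mm/s.
R = 1.454e-02 × 3600 = 52.3 mm/hr.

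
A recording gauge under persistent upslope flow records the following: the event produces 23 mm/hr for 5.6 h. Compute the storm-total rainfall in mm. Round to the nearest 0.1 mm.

total ≈ 128.8 mm

Total = Σ Rᵢ Δtᵢ = 23 × 5.6
      = 128.8 = 128.8 mm.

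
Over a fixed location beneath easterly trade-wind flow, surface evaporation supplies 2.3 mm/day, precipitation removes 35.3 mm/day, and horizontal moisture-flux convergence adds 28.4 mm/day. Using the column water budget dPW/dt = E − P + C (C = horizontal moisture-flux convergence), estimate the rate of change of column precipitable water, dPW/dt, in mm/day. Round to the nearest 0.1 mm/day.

dPW/dt ≈ -4.6 mm/day

dPW/dt = E − P + C = 2.3 − 35.3 + (28.4) = -4.6 mm/day.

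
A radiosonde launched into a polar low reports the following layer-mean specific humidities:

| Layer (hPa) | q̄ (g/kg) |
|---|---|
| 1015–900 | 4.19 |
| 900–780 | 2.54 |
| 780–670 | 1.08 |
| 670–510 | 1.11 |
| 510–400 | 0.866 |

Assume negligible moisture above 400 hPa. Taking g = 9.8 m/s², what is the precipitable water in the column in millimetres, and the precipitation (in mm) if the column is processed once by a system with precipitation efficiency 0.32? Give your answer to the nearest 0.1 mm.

PW ≈ 12.0 mm; precipitation ≈ 3.8 mm

Precipitable water is the column-integrated vapour mass per unit area: PW = (1/g) Σ q̄ Δp, with q in kg/kg and Δp in Pa (1 kg/m² of water = 1 mm).
Layer 1015–900 hPa: Δp = 115 hPa = 11500 Pa, q̄ = 0.00419 kg/kg → 0.00419 × 11500 / 9.8 = 4.92 mm
Layer 900–780 hPa: Δp = 120 hPa = 12000 Pa, q̄ = 0.00254 kg/kg → 0.00254 × 12000 / 9.8 = 3.11 mm
Layer 780–670 hPa: Δp = 110 hPa = 11000 Pa, q̄ = 0.00108 kg/kg → 0.00108 × 11000 / 9.8 = 1.21 mm
Layer 670–510 hPa: Δp = 160 hPa = 16000 Pa, q̄ = 0.00111 kg/kg → 0.00111 × 16000 / 9.8 = 1.81 mm
Layer 510–400 hPa: Δp = 110 hPa = 11000 Pa, q̄ = 0.000866 kg/kg → 0.000866 × 11000 / 9.8 = 0.97 mm
PW = 4.92 + 3.11 + 1.21 + 1.81 + 0.97 = 12.02 ≈ 12.0 mm.
Precipitation = ε × PW = 0.32 × 12.0 = 3.8 mm.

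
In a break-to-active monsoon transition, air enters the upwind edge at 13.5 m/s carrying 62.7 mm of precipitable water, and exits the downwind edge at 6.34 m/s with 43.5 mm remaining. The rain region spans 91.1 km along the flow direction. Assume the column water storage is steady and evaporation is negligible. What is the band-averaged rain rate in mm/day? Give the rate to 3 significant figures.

Column moisture flux per unit crosswind length is F = V × PW.
Inflow: F_in = 13.5 × 62.7 = 846.45 mm·m/s
Outflow: F_out = 6.34 × 43.5 = 275.79 mm·m/s
Steady-state rate R = (F_in − F_out)/L = (846.45 − 275.79) / 91100 m = 6.264e-03 mm/s.
R = 6.264e-03 × 3600 × 24 = 541 mm/day.

R ≈ 541 mm/day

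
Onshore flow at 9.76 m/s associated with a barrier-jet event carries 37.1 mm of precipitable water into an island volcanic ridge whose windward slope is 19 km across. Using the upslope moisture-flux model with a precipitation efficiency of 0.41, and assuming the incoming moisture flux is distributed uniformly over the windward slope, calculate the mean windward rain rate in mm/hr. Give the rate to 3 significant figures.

Incoming column moisture flux per unit ridge length: F = V × PW = 9.76 × 37.1 = 362.096 mm·m/s.
Spread over the 19 km slope with efficiency ε = 0.41: R = ε·F/W = 0.41 × 362.096 / 19000 m = 7.814e-03 mm/s.
R = 7.814e-03 × 3600 = 28.1 mm/hr.

R ≈ 28.1 mm/hr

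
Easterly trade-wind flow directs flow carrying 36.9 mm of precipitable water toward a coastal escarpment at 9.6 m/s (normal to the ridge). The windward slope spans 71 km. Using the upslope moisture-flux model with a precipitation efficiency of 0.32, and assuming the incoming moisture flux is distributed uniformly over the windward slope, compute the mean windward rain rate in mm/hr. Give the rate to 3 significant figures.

Incoming column moisture flux per unit ridge length: F = V × PW = 9.6 × 36.9 = 354.24 mm·m/s.
Spread over the 71 km slope with efficiency ε = 0.32: R = ε·F/W = 0.32 × 354.24 / 71000 m = 1.597e-03 mm/s.
R = 1.597e-03 × 3600 = 5.75 mm/hr.

R ≈ 5.75 mm/hr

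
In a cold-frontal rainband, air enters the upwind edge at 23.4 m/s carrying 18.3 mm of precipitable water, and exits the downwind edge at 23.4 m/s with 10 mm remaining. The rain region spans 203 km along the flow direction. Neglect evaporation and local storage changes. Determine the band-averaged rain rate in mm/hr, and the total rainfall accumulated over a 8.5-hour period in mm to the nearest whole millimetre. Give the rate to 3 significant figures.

R ≈ 3.44 mm/hr; total ≈ 29 mm

Column moisture flux per unit crosswind length is F = V × PW.
Inflow: F_in = 23.4 × 18.3 = 428.22 mm·m/s
Outflow: F_out = 23.4 × 10 = 234 mm·m/s
Steady-state rate R = (F_in − F_out)/L = (428.22 − 234) / 203000 m = 9.567e-04 mm/s.
R = 9.567e-04 × 3600 = 3.44 mm/hr.
Over 8.5 h: total = 3.44 × 8.5 = 29.24 ≈ 29 mm.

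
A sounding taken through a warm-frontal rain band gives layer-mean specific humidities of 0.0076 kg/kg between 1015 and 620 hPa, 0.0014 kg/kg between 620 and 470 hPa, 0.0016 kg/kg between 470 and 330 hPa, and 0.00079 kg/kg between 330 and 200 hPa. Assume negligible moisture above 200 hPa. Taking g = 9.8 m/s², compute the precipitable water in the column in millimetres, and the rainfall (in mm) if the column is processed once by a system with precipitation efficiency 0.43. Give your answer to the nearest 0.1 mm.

Precipitable water is the column-integrated vapour mass per unit area: PW = (1/g) Σ q̄ Δp, with q in kg/kg and Δp in Pa (1 kg/m² of water = 1 mm).
Layer 1015–620 hPa: Δp = 395 hPa = 39500 Pa, q̄ = 0.0076 kg/kg → 0.0076 × 39500 / 9.8 = 30.63 mm
Layer 620–470 hPa: Δp = 150 hPa = 15000 Pa, q̄ = 0.0014 kg/kg → 0.0014 × 15000 / 9.8 = 2.14 mm
Layer 470–330 hPa: Δp = 140 hPa = 14000 Pa, q̄ = 0.0016 kg/kg → 0.0016 × 14000 / 9.8 = 2.29 mm
Layer 330–200 hPa: Δp = 130 hPa = 13000 Pa, q̄ = 0.00079 kg/kg → 0.00079 × 13000 / 9.8 = 1.05 mm
PW = 30.63 + 2.14 + 2.29 + 1.05 = 36.11 ≈ 36.1 mm.
Rainfall = ε × PW = 0.43 × 36.1 = 15.5 mm.

PW ≈ 36.1 mm; rainfall ≈ 15.5 mm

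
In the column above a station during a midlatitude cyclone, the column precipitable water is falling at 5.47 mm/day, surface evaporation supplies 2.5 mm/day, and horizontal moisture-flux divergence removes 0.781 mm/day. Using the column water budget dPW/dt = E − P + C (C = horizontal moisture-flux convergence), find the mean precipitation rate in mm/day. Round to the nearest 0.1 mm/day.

P ≈ 7.2 mm/day

dPW/dt = -5.47 mm/day.
P = E + C − dPW/dt = 2.5 + (-0.781) − (-5.47) = 7.2 mm/day.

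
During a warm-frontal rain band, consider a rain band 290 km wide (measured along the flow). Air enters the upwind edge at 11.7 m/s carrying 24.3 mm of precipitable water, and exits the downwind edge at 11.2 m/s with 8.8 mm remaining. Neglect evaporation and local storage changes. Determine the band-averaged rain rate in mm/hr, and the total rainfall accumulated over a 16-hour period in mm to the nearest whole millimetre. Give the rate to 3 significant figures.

Column moisture flux per unit crosswind length is F = V × PW.
Inflow: F_in = 11.7 × 24.3 = 284.31 mm·m/s
Outflow: F_out = 11.2 × 8.8 = 98.56 mm·m/s
Steady-state rate R = (F_in − F_out)/L = (284.31 − 98.56) / 290000 m = 6.405e-04 mm/s.
R = 6.405e-04 × 3600 = 2.31 mm/hr.
Over 16 h: total = 2.31 × 16 = 36.96 ≈ 37 mm.

R ≈ 2.31 mm/hr; total ≈ 37 mm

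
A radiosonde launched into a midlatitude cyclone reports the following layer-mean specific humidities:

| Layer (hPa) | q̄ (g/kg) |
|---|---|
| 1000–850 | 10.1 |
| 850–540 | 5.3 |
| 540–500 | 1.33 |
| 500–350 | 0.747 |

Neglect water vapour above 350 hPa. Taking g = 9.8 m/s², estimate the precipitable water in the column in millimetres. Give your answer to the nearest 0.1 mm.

PW ≈ 33.9 mm

Precipitable water is the column-integrated vapour mass per unit area: PW = (1/g) Σ q̄ Δp, with q in kg/kg and Δp in Pa (1 kg/m² of water = 1 mm).
Layer 1000–850 hPa: Δp = 150 hPa = 15000 Pa, q̄ = 0.0101 kg/kg → 0.0101 × 15000 / 9.8 = 15.46 mm
Layer 850–540 hPa: Δp = 310 hPa = 31000 Pa, q̄ = 0.0053 kg/kg → 0.0053 × 31000 / 9.8 = 16.77 mm
Layer 540–500 hPa: Δp = 40 hPa = 4000 Pa, q̄ = 0.00133 kg/kg → 0.00133 × 4000 / 9.8 = 0.54 mm
Layer 500–350 hPa: Δp = 150 hPa = 15000 Pa, q̄ = 0.000747 kg/kg → 0.000747 × 15000 / 9.8 = 1.14 mm
PW = 15.46 + 16.77 + 0.54 + 1.14 = 33.91 ≈ 33.9 mm.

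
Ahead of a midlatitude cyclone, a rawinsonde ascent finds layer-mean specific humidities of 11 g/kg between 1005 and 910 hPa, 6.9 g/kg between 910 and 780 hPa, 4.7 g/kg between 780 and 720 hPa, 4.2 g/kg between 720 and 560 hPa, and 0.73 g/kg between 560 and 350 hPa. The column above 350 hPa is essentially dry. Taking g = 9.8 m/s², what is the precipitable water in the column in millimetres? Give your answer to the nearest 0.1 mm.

Precipitable water is the column-integrated vapour mass per unit area: PW = (1/g) Σ q̄ Δp, with q in kg/kg and Δp in Pa (1 kg/m² of water = 1 mm).
Layer 1005–910 hPa: Δp = 95 hPa = 9500 Pa, q̄ = 0.011 kg/kg → 0.011 × 9500 / 9.8 = 10.66 mm
Layer 910–780 hPa: Δp = 130 hPa = 13000 Pa, q̄ = 0.0069 kg/kg → 0.0069 × 13000 / 9.8 = 9.15 mm
Layer 780–720 hPa: Δp = 60 hPa = 6000 Pa, q̄ = 0.0047 kg/kg → 0.0047 × 6000 / 9.8 = 2.88 mm
Layer 720–560 hPa: Δp = 160 hPa = 16000 Pa, q̄ = 0.0042 kg/kg → 0.0042 × 16000 / 9.8 = 6.86 mm
Layer 560–350 hPa: Δp = 210 hPa = 21000 Pa, q̄ = 0.00073 kg/kg → 0.00073 × 21000 / 9.8 = 1.56 mm
PW = 10.66 + 9.15 + 2.88 + 6.86 + 1.56 = 31.11 ≈ 31.1 mm.

PW ≈ 31.1 mm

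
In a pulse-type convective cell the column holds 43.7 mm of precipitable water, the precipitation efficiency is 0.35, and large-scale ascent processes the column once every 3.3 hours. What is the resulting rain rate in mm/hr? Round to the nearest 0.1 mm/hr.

R ≈ 4.6 mm/hr

Each overturning extracts ε × PW = 0.35 × 43.7 = 15.295 mm.
Rate = ε·PW / τ = 15.295 / 3.3 h = 4.6 mm/hr.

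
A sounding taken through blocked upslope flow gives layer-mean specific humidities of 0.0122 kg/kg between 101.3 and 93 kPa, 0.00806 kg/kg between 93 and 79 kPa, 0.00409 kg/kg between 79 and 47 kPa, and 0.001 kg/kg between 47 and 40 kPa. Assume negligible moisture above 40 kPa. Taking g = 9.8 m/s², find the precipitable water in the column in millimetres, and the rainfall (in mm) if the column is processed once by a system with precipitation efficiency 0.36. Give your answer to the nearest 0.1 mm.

PW ≈ 35.9 mm; rainfall ≈ 12.9 mm

Precipitable water is the column-integrated vapour mass per unit area: PW = (1/g) Σ q̄ Δp, with q in kg/kg and Δp in Pa (1 kg/m² of water = 1 mm).
Layer 101.3–93 kPa: Δp = 83 hPa = 8300 Pa, q̄ = 0.0122 kg/kg → 0.0122 × 8300 / 9.8 = 10.33 mm
Layer 93–79 kPa: Δp = 140 hPa = 14000 Pa, q̄ = 0.00806 kg/kg → 0.00806 × 14000 / 9.8 = 11.51 mm
Layer 79–47 kPa: Δp = 320 hPa = 32000 Pa, q̄ = 0.00409 kg/kg → 0.00409 × 32000 / 9.8 = 13.36 mm
Layer 47–40 kPa: Δp = 70 hPa = 7000 Pa, q̄ = 0.001 kg/kg → 0.001 × 7000 / 9.8 = 0.71 mm
PW = 10.33 + 11.51 + 13.36 + 0.71 = 35.91 ≈ 35.9 mm.
Rainfall = ε × PW = 0.36 × 35.9 = 12.9 mm.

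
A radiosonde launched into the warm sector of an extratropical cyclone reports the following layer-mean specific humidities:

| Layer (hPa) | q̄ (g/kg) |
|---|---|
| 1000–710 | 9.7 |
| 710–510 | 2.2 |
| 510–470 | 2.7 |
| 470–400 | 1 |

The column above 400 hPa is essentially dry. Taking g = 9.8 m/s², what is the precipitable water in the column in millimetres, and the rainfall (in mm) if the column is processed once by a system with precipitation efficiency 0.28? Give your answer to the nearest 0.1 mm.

Precipitable water is the column-integrated vapour mass per unit area: PW = (1/g) Σ q̄ Δp, with q in kg/kg and Δp in Pa (1 kg/m² of water = 1 mm).
Layer 1000–710 hPa: Δp = 290 hPa = 29000 Pa, q̄ = 0.0097 kg/kg → 0.0097 × 29000 / 9.8 = 28.70 mm
Layer 710–510 hPa: Δp = 200 hPa = 20000 Pa, q̄ = 0.0022 kg/kg → 0.0022 × 20000 / 9.8 = 4.49 mm
Layer 510–470 hPa: Δp = 40 hPa = 4000 Pa, q̄ = 0.0027 kg/kg → 0.0027 × 4000 / 9.8 = 1.10 mm
Layer 470–400 hPa: Δp = 70 hPa = 7000 Pa, q̄ = 0.001 kg/kg → 0.001 × 7000 / 9.8 = 0.71 mm
PW = 28.70 + 4.49 + 1.10 + 0.71 = 35.00 ≈ 35.0 mm.
Rainfall = ε × PW = 0.28 × 35.0 = 9.8 mm.

PW ≈ 35.0 mm; rainfall ≈ 9.8 mm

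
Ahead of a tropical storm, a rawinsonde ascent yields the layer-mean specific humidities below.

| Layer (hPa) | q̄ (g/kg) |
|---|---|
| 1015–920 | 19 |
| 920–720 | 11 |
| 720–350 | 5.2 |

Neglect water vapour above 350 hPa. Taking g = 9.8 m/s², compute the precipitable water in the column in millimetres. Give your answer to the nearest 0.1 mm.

PW ≈ 60.5 mm

Precipitable water is the column-integrated vapour mass per unit area: PW = (1/g) Σ q̄ Δp, with q in kg/kg and Δp in Pa (1 kg/m² of water = 1 mm).
Layer 1015–920 hPa: Δp = 95 hPa = 9500 Pa, q̄ = 0.019 kg/kg → 0.019 × 9500 / 9.8 = 18.42 mm
Layer 920–720 hPa: Δp = 200 hPa = 20000 Pa, q̄ = 0.011 kg/kg → 0.011 × 20000 / 9.8 = 22.45 mm
Layer 720–350 hPa: Δp = 370 hPa = 37000 Pa, q̄ = 0.0052 kg/kg → 0.0052 × 37000 / 9.8 = 19.63 mm
PW = 18.42 + 22.45 + 19.63 = 60.50 ≈ 60.5 mm.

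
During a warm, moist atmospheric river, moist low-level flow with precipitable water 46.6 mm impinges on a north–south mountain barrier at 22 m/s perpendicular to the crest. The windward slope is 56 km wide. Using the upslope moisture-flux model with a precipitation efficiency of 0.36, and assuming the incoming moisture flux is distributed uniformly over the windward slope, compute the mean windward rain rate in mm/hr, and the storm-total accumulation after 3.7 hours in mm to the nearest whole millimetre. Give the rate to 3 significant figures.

Incoming column moisture flux per unit ridge length: F = V × PW = 22 × 46.6 = 1025.2 mm·m/s.
Spread over the 56 km slope with efficiency ε = 0.36: R = ε·F/W = 0.36 × 1025.2 / 56000 m = 6.591e-03 mm/s.
R = 6.591e-03 × 3600 = 23.7 mm/hr.
Over 3.7 h: total = 23.7 × 3.7 = 87.69 ≈ 88 mm.

R ≈ 23.7 mm/hr; total ≈ 88 mm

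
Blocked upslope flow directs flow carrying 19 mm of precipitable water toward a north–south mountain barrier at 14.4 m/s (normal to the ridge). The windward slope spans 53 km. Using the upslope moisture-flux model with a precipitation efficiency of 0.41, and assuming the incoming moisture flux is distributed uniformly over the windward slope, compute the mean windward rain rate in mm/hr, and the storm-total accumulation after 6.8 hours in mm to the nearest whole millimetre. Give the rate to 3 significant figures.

R ≈ 7.62 mm/hr; total ≈ 52 mm

Incoming column moisture flux per unit ridge length: F = V × PW = 14.4 × 19 = 273.6 mm·m/s.
Spread over the 53 km slope with efficiency ε = 0.41: R = ε·F/W = 0.41 × 273.6 / 53000 m = 2.117e-03 mm/s.
R = 2.117e-03 × 3600 = 7.62 mm/hr.
Over 6.8 h: total = 7.62 × 6.8 = 51.816 ≈ 52 mm.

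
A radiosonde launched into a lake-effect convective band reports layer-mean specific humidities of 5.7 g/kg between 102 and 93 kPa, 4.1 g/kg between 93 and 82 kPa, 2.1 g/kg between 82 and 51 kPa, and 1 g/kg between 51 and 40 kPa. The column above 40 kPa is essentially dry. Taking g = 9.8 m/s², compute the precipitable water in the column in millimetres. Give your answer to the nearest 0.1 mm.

Precipitable water is the column-integrated vapour mass per unit area: PW = (1/g) Σ q̄ Δp, with q in kg/kg and Δp in Pa (1 kg/m² of water = 1 mm).
Layer 102–93 kPa: Δp = 90 hPa = 9000 Pa, q̄ = 0.0057 kg/kg → 0.0057 × 9000 / 9.8 = 5.23 mm
Layer 93–82 kPa: Δp = 110 hPa = 11000 Pa, q̄ = 0.0041 kg/kg → 0.0041 × 11000 / 9.8 = 4.60 mm
Layer 82–51 kPa: Δp = 310 hPa = 31000 Pa, q̄ = 0.0021 kg/kg → 0.0021 × 31000 / 9.8 = 6.64 mm
Layer 51–40 kPa: Δp = 110 hPa = 11000 Pa, q̄ = 0.001 kg/kg → 0.001 × 11000 / 9.8 = 1.12 mm
PW = 5.23 + 4.60 + 6.64 + 1.12 = 17.59 ≈ 17.6 mm.

PW ≈ 17.6 mm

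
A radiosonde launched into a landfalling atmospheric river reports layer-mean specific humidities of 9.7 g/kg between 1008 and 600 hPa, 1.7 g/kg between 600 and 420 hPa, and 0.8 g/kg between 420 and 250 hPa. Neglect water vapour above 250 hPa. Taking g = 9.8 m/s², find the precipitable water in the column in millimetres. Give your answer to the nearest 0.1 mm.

PW ≈ 44.9 mm

Precipitable water is the column-integrated vapour mass per unit area: PW = (1/g) Σ q̄ Δp, with q in kg/kg and Δp in Pa (1 kg/m² of water = 1 mm).
Layer 1008–600 hPa: Δp = 408 hPa = 40800 Pa, q̄ = 0.0097 kg/kg → 0.0097 × 40800 / 9.8 = 40.38 mm
Layer 600–420 hPa: Δp = 180 hPa = 18000 Pa, q̄ = 0.0017 kg/kg → 0.0017 × 18000 / 9.8 = 3.12 mm
Layer 420–250 hPa: Δp = 170 hPa = 17000 Pa, q̄ = 0.0008 kg/kg → 0.0008 × 17000 / 9.8 = 1.39 mm
PW = 40.38 + 3.12 + 1.39 = 44.89 ≈ 44.9 mm.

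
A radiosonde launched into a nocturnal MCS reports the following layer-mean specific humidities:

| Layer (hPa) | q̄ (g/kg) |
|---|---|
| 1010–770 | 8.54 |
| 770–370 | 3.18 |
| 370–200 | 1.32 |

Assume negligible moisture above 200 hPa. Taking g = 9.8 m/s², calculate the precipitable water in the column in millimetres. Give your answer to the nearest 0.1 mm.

Precipitable water is the column-integrated vapour mass per unit area: PW = (1/g) Σ q̄ Δp, with q in kg/kg and Δp in Pa (1 kg/m² of water = 1 mm).
Layer 1010–770 hPa: Δp = 240 hPa = 24000 Pa, q̄ = 0.00854 kg/kg → 0.00854 × 24000 / 9.8 = 20.91 mm
Layer 770–370 hPa: Δp = 400 hPa = 40000 Pa, q̄ = 0.00318 kg/kg → 0.00318 × 40000 / 9.8 = 12.98 mm
Layer 370–200 hPa: Δp = 170 hPa = 17000 Pa, q̄ = 0.00132 kg/kg → 0.00132 × 17000 / 9.8 = 2.29 mm
PW = 20.91 + 12.98 + 2.29 = 36.18 ≈ 36.2 mm.

PW ≈ 36.2 mm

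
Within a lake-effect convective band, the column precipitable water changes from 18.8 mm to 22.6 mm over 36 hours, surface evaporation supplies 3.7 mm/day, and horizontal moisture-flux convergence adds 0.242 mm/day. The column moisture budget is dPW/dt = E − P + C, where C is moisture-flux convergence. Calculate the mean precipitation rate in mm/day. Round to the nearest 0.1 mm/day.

P ≈ 1.4 mm/day

dPW/dt = (22.6 − 18.8) mm / (36/24 day) = +2.533 mm/day.
P = E + C − dPW/dt = 3.7 + (0.242) − (+2.533) = 1.4 mm/day.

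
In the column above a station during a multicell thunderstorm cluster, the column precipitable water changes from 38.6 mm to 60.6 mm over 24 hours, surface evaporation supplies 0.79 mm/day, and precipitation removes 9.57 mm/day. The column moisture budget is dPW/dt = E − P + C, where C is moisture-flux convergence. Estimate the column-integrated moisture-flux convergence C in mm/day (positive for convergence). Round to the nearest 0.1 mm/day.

dPW/dt = (60.6 − 38.6) mm / (24/24 day) = +22.000 mm/day.
C = dPW/dt − E + P = (+22.000) − 0.79 + 9.57 = 30.8 mm/day.

C ≈ 30.8 mm/day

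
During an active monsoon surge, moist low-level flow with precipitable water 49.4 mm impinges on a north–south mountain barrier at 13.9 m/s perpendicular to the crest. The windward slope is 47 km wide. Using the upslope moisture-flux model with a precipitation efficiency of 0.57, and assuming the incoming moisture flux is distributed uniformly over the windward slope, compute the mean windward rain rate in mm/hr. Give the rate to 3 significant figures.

Incoming column moisture flux per unit ridge length: F = V × PW = 13.9 × 49.4 = 686.66 mm·m/s.
Spread over the 47 km slope with efficiency ε = 0.57: R = ε·F/W = 0.57 × 686.66 / 47000 m = 8.328e-03 mm/s.
R = 8.328e-03 × 3600 = 30.0 mm/hr.

R ≈ 30.0 mm/hr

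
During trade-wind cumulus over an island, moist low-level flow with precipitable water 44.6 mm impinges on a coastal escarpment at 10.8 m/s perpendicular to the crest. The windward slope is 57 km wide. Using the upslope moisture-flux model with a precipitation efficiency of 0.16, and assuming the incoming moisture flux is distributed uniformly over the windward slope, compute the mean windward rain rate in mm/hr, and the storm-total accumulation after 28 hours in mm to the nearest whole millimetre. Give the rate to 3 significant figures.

Incoming column moisture flux per unit ridge length: F = V × PW = 10.8 × 44.6 = 481.68 mm·m/s.
Spread over the 57 km slope with efficiency ε = 0.16: R = ε·F/W = 0.16 × 481.68 / 57000 m = 1.352e-03 mm/s.
R = 1.352e-03 × 3600 = 4.87 mm/hr.
Over 28 h: total = 4.87 × 28 = 136.36 ≈ 136 mm.

R ≈ 4.87 mm/hr; total ≈ 136 mm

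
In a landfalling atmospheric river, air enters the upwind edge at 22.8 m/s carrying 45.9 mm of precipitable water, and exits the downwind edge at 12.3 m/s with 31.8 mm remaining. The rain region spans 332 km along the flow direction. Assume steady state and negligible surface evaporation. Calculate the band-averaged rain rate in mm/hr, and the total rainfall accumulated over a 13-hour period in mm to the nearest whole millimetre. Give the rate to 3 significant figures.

R ≈ 7.11 mm/hr; total ≈ 92 mm

Column moisture flux per unit crosswind length is F = V × PW.
Inflow: F_in = 22.8 × 45.9 = 1046.52 mm·m/s
Outflow: F_out = 12.3 × 31.8 = 391.14 mm·m/s
Steady-state rate R = (F_in − F_out)/L = (1046.52 − 391.14) / 332000 m = 1.974e-03 mm/s.
R = 1.974e-03 × 3600 = 7.11 mm/hr.
Over 13 h: total = 7.11 × 13 = 92.43 ≈ 92 mm.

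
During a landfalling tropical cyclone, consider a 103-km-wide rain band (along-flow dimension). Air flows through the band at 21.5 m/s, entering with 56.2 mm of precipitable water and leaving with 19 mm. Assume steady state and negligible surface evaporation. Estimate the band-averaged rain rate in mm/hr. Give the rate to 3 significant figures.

Column moisture flux per unit crosswind length is F = V × PW.
Inflow: F_in = 21.5 × 56.2 = 1208.3 mm·m/s
Outflow: F_out = 21.5 × 19 = 408.5 mm·m/s
Steady-state rate R = (F_in − F_out)/L = (1208.3 − 408.5) / 103000 m = 7.765e-03 mm/s.
R = 7.765e-03 × 3600 = 28.0 mm/hr.

R ≈ 28.0 mm/hr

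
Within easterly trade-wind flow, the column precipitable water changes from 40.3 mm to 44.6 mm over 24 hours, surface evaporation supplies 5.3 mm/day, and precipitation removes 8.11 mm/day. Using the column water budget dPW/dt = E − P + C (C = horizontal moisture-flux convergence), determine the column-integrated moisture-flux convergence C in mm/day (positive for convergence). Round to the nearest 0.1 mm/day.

C ≈ 7.1 mm/day

dPW/dt = (44.6 − 40.3) mm / (24/24 day) = +4.300 mm/day.
C = dPW/dt − E + P = (+4.300) − 5.3 + 8.11 = 7.1 mm/day.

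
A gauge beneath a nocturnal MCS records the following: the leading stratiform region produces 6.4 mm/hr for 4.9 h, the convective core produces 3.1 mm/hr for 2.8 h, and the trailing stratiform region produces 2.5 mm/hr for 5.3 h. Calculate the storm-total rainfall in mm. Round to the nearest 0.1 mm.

total ≈ 53.3 mm

Total = Σ Rᵢ Δtᵢ = 6.4 × 4.9 + 3.1 × 2.8 + 2.5 × 5.3
      = 31.36 + 8.68 + 13.25 = 53.3 mm.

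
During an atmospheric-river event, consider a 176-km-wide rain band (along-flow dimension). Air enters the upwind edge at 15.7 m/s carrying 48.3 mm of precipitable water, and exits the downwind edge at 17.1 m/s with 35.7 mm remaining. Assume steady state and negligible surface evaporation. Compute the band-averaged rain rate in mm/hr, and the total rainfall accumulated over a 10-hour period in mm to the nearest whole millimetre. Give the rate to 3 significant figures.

R ≈ 3.02 mm/hr; total ≈ 30 mm

Column moisture flux per unit crosswind length is F = V × PW.
Inflow: F_in = 15.7 × 48.3 = 758.31 mm·m/s
Outflow: F_out = 17.1 × 35.7 = 610.47 mm·m/s
Steady-state rate R = (F_in − F_out)/L = (758.31 − 610.47) / 176000 m = 8.400e-04 mm/s.
R = 8.400e-04 × 3600 = 3.02 mm/hr.
Over 10 h: total = 3.02 × 10 = 30.2 ≈ 30 mm.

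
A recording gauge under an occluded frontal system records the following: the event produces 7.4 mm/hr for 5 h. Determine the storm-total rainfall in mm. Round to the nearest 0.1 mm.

total ≈ 37.0 mm

Total = Σ Rᵢ Δtᵢ = 7.4 × 5
      = 37 = 37.0 mm.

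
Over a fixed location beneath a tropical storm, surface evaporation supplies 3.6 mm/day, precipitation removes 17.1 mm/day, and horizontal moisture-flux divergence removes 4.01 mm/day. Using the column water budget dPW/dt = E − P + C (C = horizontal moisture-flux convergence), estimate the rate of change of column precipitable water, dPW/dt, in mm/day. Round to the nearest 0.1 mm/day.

dPW/dt = E − P + C = 3.6 − 17.1 + (-4.01) = -17.5 mm/day.

dPW/dt ≈ -17.5 mm/day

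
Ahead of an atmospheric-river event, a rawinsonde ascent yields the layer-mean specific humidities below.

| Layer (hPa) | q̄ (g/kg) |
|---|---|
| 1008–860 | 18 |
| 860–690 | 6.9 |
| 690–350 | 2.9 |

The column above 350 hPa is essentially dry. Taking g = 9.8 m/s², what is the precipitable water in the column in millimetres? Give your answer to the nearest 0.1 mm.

PW ≈ 49.2 mm

Precipitable water is the column-integrated vapour mass per unit area: PW = (1/g) Σ q̄ Δp, with q in kg/kg and Δp in Pa (1 kg/m² of water = 1 mm).
Layer 1008–860 hPa: Δp = 148 hPa = 14800 Pa, q̄ = 0.018 kg/kg → 0.018 × 14800 / 9.8 = 27.18 mm
Layer 860–690 hPa: Δp = 170 hPa = 17000 Pa, q̄ = 0.0069 kg/kg → 0.0069 × 17000 / 9.8 = 11.97 mm
Layer 690–350 hPa: Δp = 340 hPa = 34000 Pa, q̄ = 0.0029 kg/kg → 0.0029 × 34000 / 9.8 = 10.06 mm
PW = 27.18 + 11.97 + 10.06 = 49.21 ≈ 49.2 mm.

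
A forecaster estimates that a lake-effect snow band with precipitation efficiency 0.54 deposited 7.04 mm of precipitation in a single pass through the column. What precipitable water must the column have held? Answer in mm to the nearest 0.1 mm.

PW ≈ 13.0 mm

PW = precipitation / ε = 7.04 / 0.54 = 13.0 mm.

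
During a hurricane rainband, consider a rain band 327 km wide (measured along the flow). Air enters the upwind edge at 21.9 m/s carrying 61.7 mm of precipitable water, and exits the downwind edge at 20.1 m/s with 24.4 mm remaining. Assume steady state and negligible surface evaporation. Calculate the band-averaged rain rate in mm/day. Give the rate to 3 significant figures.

Column moisture flux per unit crosswind length is F = V × PW.
Inflow: F_in = 21.9 × 61.7 = 1351.23 mm·m/s
Outflow: F_out = 20.1 × 24.4 = 490.44 mm·m/s
Steady-state rate R = (F_in − F_out)/L = (1351.23 − 490.44) / 327000 m = 2.632e-03 mm/s.
R = 2.632e-03 × 3600 × 24 = 227 mm/day.

R ≈ 227 mm/day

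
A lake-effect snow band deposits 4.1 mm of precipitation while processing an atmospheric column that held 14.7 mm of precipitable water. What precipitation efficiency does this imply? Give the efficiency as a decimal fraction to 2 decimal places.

ε ≈ 0.28

ε = precipitation / PW = 4.1 / 14.7 = 0.28.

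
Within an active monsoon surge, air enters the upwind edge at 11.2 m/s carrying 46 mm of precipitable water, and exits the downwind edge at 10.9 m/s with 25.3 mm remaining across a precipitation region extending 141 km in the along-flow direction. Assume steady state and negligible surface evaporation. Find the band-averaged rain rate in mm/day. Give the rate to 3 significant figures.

Column moisture flux per unit crosswind length is F = V × PW.
Inflow: F_in = 11.2 × 46 = 515.2 mm·m/s
Outflow: F_out = 10.9 × 25.3 = 275.77 mm·m/s
Steady-state rate R = (F_in − F_out)/L = (515.2 − 275.77) / 141000 m = 1.698e-03 mm/s.
R = 1.698e-03 × 3600 × 24 = 147 mm/day.

R ≈ 147 mm/day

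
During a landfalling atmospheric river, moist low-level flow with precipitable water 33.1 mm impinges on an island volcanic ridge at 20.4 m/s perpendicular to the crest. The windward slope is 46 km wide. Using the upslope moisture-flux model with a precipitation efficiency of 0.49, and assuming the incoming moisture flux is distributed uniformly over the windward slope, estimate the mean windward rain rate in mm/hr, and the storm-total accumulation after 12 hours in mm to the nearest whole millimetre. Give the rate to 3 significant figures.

R ≈ 25.9 mm/hr; total ≈ 311 mm

Incoming column moisture flux per unit ridge length: F = V × PW = 20.4 × 33.1 = 675.24 mm·m/s.
Spread over the 46 km slope with efficiency ε = 0.49: R = ε·F/W = 0.49 × 675.24 / 46000 m = 7.193e-03 mm/s.
R = 7.193e-03 × 3600 = 25.9 mm/hr.
Over 12 h: total = 25.9 × 12 = 310.8 ≈ 311 mm.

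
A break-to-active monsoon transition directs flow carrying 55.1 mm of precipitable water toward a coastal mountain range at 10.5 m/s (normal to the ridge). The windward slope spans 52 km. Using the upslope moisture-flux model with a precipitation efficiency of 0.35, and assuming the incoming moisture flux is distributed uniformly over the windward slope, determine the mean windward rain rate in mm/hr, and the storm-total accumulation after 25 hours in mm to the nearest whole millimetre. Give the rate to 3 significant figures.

Incoming column moisture flux per unit ridge length: F = V × PW = 10.5 × 55.1 = 578.55 mm·m/s.
Spread over the 52 km slope with efficiency ε = 0.35: R = ε·F/W = 0.35 × 578.55 / 52000 m = 3.894e-03 mm/s.
R = 3.894e-03 × 3600 = 14.0 mm/hr.
Over 25 h: total = 14.0 × 25 = 350 mm.

R ≈ 14.0 mm/hr; total ≈ 350 mm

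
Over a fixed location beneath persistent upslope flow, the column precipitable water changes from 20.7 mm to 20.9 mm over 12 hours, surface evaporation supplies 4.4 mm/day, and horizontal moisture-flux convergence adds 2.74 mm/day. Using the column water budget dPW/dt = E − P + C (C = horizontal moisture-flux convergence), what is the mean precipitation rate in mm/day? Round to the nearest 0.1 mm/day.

P ≈ 6.7 mm/day

dPW/dt = (20.9 − 20.7) mm / (12/24 day) = +0.400 mm/day.
P = E + C − dPW/dt = 4.4 + (2.74) − (+0.400) = 6.7 mm/day.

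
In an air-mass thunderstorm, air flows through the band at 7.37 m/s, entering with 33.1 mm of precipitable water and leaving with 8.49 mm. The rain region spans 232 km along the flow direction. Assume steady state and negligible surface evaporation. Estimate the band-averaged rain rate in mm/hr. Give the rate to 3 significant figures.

Column moisture flux per unit crosswind length is F = V × PW.
Inflow: F_in = 7.37 × 33.1 = 243.947 mm·m/s
Outflow: F_out = 7.37 × 8.49 = 62.5713 mm·m/s
Steady-state rate R = (F_in − F_out)/L = (243.947 − 62.5713) / 232000 m = 7.818e-04 mm/s.
R = 7.818e-04 × 3600 = 2.81 mm/hr.

R ≈ 2.81 mm/hr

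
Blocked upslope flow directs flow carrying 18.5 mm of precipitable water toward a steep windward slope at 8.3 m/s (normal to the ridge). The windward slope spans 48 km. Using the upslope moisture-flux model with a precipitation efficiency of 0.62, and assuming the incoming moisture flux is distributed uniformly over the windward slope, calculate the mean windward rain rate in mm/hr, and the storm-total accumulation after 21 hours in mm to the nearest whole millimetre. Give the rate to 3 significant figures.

R ≈ 7.14 mm/hr; total ≈ 150 mm

Incoming column moisture flux per unit ridge length: F = V × PW = 8.3 × 18.5 = 153.55 mm·m/s.
Spread over the 48 km slope with efficiency ε = 0.62: R = ε·F/W = 0.62 × 153.55 / 48000 m = 1.983e-03 mm/s.
R = 1.983e-03 × 3600 = 7.14 mm/hr.
Over 21 h: total = 7.14 × 21 = 149.94 ≈ 150 mm.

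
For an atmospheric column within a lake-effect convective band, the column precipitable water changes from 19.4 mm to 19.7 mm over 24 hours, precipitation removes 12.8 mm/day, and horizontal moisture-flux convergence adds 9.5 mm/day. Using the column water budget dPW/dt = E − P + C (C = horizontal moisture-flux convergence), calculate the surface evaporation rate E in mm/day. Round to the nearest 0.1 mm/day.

dPW/dt = (19.7 − 19.4) mm / (24/24 day) = +0.300 mm/day.
E = dPW/dt + P − C = (+0.300) + 12.8 − (9.5) = 3.6 mm/day.

E ≈ 3.6 mm/day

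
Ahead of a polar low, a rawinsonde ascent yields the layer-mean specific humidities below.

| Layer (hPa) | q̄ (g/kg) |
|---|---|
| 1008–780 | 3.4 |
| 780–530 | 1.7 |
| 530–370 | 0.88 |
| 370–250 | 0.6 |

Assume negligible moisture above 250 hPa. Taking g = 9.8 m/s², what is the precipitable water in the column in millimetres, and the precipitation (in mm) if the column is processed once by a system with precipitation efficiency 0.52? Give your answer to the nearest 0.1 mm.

Precipitable water is the column-integrated vapour mass per unit area: PW = (1/g) Σ q̄ Δp, with q in kg/kg and Δp in Pa (1 kg/m² of water = 1 mm).
Layer 1008–780 hPa: Δp = 228 hPa = 22800 Pa, q̄ = 0.0034 kg/kg → 0.0034 × 22800 / 9.8 = 7.91 mm
Layer 780–530 hPa: Δp = 250 hPa = 25000 Pa, q̄ = 0.0017 kg/kg → 0.0017 × 25000 / 9.8 = 4.34 mm
Layer 530–370 hPa: Δp = 160 hPa = 16000 Pa, q̄ = 0.00088 kg/kg → 0.00088 × 16000 / 9.8 = 1.44 mm
Layer 370–250 hPa: Δp = 120 hPa = 12000 Pa, q̄ = 0.0006 kg/kg → 0.0006 × 12000 / 9.8 = 0.73 mm
PW = 7.91 + 4.34 + 1.44 + 0.73 = 14.42 ≈ 14.4 mm.
Precipitation = ε × PW = 0.52 × 14.4 = 7.5 mm.

PW ≈ 14.4 mm; precipitation ≈ 7.5 mm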